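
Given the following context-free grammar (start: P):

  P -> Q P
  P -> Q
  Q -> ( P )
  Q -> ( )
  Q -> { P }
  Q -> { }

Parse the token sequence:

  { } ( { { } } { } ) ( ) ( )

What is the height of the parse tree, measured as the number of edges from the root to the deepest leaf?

7

[P [Q { }] [P [Q ( [P [Q { [P [Q { }]] }] [P [Q { }]]] )] [P [Q ( )] [P [Q ( )]]]]]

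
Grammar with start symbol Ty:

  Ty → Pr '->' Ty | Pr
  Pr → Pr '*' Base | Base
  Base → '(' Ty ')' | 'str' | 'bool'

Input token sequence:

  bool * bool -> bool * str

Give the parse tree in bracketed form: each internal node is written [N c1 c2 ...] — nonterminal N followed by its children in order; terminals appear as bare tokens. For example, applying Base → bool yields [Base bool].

Ty
Pr -> Ty
Pr * Base -> Ty
Base * Base -> Ty
bool * Base -> Ty
bool * bool -> Ty
bool * bool -> Pr
bool * bool -> Pr * Base
bool * bool -> Base * Base
bool * bool -> bool * Base
bool * bool -> bool * str

[Ty [Pr [Pr [Base bool]] * [Base bool]] -> [Ty [Pr [Pr [Base bool]] * [Base str]]]]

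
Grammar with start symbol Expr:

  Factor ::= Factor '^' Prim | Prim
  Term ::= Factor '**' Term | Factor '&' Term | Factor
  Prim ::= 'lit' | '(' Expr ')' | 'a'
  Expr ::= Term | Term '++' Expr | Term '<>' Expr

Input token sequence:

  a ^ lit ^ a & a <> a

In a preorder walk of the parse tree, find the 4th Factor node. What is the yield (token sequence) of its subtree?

[Expr [Term [Factor [Factor [Factor [Prim a]] ^ [Prim lit]] ^ [Prim a]] & [Term [Factor [Prim a]]]] <> [Expr [Term [Factor [Prim a]]]]]

a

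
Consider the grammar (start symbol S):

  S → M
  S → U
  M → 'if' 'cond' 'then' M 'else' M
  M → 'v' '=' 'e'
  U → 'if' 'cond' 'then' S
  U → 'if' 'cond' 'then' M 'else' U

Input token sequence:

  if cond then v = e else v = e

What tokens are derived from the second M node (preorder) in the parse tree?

[S [M if cond then [M v = e] else [M v = e]]]

v = e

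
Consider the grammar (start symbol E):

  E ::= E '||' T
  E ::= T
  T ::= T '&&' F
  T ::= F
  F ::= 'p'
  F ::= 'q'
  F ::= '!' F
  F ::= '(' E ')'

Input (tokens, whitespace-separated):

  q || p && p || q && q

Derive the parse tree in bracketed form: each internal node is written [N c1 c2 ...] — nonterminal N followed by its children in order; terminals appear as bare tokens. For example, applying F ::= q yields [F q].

[E [E [E [T [F q]]] || [T [T [F p]] && [F p]]] || [T [T [F q]] && [F q]]]

E
E || T
E || T || T
T || T || T
F || T || T
q || T || T
q || T && F || T
q || F && F || T
q || p && F || T
q || p && p || T
q || p && p || T && F
q || p && p || F && F
q || p && p || q && F
q || p && p || q && q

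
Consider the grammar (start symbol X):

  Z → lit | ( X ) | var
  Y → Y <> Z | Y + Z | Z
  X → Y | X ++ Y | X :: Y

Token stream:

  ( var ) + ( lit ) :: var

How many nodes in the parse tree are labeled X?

[X [X [Y [Y [Z ( [X [Y [Z var]]] )]] + [Z ( [X [Y [Z lit]]] )]]] :: [Y [Z var]]]

4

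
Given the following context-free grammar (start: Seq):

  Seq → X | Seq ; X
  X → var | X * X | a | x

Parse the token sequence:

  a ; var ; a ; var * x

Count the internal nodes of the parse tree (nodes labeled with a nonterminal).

[Seq [Seq [Seq [Seq [X a]] ; [X var]] ; [X a]] ; [X [X var] * [X x]]]

10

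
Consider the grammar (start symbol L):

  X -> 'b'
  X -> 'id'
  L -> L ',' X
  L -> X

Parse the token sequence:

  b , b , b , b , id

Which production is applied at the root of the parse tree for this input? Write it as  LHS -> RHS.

L -> L ',' X

[L [L [L [L [L [X b]] , [X b]] , [X b]] , [X b]] , [X id]]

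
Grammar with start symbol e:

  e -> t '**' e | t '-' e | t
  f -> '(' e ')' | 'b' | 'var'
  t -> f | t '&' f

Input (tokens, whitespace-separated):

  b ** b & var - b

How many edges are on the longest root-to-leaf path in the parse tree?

5

[e [t [f b]] ** [e [t [t [f b]] & [f var]] - [e [t [f b]]]]]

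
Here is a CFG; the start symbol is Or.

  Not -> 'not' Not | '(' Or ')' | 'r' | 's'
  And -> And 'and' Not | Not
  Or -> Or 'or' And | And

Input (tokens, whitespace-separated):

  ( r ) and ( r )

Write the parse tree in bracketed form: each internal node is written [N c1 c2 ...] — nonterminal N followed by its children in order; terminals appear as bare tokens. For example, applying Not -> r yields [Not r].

[Or [And [And [Not ( [Or [And [Not r]]] )]] and [Not ( [Or [And [Not r]]] )]]]

Or
And
And and Not
Not and Not
( Or ) and Not
( And ) and Not
( Not ) and Not
( r ) and Not
( r ) and ( Or )
( r ) and ( And )
( r ) and ( Not )
( r ) and ( r )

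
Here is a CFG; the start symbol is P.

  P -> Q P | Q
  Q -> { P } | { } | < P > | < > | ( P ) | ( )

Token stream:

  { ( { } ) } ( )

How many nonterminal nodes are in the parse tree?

[P [Q { [P [Q ( [P [Q { }]] )]] }] [P [Q ( )]]]

8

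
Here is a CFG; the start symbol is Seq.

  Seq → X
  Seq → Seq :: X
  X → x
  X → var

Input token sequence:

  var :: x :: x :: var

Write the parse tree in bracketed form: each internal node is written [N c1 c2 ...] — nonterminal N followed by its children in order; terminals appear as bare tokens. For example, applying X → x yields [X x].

[Seq [Seq [Seq [Seq [X var]] :: [X x]] :: [X x]] :: [X var]]

Seq
Seq :: X
Seq :: X :: X
Seq :: X :: X :: X
X :: X :: X :: X
var :: X :: X :: X
var :: x :: X :: X
var :: x :: x :: X
var :: x :: x :: var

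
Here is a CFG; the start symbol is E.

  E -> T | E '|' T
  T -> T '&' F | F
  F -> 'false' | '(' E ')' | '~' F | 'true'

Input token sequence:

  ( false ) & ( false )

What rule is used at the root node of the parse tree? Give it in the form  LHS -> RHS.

[E [T [T [F ( [E [T [F false]]] )]] & [F ( [E [T [F false]]] )]]]

E -> T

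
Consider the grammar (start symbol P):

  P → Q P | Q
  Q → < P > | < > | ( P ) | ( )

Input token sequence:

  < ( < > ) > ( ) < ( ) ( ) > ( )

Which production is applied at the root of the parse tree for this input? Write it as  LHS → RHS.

[P [Q < [P [Q ( [P [Q < >]] )]] >] [P [Q ( )] [P [Q < [P [Q ( )] [P [Q ( )]]] >] [P [Q ( )]]]]]

P → Q P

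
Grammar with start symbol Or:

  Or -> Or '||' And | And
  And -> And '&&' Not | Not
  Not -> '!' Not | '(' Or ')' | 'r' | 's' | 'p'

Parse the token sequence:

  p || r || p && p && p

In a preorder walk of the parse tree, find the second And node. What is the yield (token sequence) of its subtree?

r

[Or [Or [Or [And [Not p]]] || [And [Not r]]] || [And [And [And [Not p]] && [Not p]] && [Not p]]]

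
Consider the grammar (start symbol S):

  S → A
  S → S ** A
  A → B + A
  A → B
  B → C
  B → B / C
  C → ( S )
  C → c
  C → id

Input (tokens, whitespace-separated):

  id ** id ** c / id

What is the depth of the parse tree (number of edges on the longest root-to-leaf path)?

6

[S [S [S [A [B [C id]]]] ** [A [B [C id]]]] ** [A [B [B [C c]] / [C id]]]]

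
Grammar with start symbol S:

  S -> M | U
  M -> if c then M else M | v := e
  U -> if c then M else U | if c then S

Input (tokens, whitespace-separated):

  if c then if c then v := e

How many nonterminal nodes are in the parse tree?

6

[S [U if c then [S [U if c then [S [M v := e]]]]]]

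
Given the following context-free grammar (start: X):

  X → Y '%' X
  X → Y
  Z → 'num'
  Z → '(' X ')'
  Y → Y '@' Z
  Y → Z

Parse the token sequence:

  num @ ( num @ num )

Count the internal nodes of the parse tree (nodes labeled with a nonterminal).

10

[X [Y [Y [Z num]] @ [Z ( [X [Y [Y [Z num]] @ [Z num]]] )]]]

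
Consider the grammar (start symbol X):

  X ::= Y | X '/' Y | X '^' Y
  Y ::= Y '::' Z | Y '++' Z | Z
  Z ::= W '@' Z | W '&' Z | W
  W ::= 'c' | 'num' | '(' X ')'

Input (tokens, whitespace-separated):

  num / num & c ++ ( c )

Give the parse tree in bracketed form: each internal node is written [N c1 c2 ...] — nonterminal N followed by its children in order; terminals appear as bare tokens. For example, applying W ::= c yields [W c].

[X [X [Y [Z [W num]]]] / [Y [Y [Z [W num] & [Z [W c]]]] ++ [Z [W ( [X [Y [Z [W c]]]] )]]]]

X
X / Y
Y / Y
Z / Y
W / Y
num / Y
num / Y ++ Z
num / Z ++ Z
num / W & Z ++ Z
num / num & Z ++ Z
num / num & W ++ Z
num / num & c ++ Z
num / num & c ++ W
num / num & c ++ ( X )
num / num & c ++ ( Y )
num / num & c ++ ( Z )
num / num & c ++ ( W )
num / num & c ++ ( c )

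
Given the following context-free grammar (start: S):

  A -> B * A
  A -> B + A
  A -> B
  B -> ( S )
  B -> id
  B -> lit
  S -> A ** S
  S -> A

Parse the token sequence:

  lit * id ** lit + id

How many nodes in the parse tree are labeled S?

2

[S [A [B lit] * [A [B id]]] ** [S [A [B lit] + [A [B id]]]]]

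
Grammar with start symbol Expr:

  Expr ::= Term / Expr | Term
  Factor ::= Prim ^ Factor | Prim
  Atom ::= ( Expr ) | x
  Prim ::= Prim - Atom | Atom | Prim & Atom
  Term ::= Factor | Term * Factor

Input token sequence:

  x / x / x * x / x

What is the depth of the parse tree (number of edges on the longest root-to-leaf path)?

8

[Expr [Term [Factor [Prim [Atom x]]]] / [Expr [Term [Factor [Prim [Atom x]]]] / [Expr [Term [Term [Factor [Prim [Atom x]]]] * [Factor [Prim [Atom x]]]] / [Expr [Term [Factor [Prim [Atom x]]]]]]]]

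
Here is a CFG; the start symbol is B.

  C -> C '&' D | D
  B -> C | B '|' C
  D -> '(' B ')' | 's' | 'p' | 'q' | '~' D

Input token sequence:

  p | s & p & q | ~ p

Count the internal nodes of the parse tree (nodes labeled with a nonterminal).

[B [B [B [C [D p]]] | [C [C [C [D s]] & [D p]] & [D q]]] | [C [D ~ [D p]]]]

14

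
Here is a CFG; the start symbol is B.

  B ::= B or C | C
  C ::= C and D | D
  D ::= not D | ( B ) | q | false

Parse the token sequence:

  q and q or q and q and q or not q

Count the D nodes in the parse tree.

7

[B [B [B [C [C [D q]] and [D q]]] or [C [C [C [D q]] and [D q]] and [D q]]] or [C [D not [D q]]]]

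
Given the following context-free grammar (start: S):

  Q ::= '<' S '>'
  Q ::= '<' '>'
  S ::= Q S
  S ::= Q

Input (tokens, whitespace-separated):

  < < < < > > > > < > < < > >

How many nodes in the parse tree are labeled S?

[S [Q < [S [Q < [S [Q < [S [Q < >]] >]] >]] >] [S [Q < >] [S [Q < [S [Q < >]] >]]]]

7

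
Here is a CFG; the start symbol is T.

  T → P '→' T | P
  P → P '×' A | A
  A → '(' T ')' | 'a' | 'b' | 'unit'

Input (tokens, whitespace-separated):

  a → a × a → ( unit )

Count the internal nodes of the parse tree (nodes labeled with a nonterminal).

[T [P [A a]] → [T [P [P [A a]] × [A a]] → [T [P [A ( [T [P [A unit]]] )]]]]]

14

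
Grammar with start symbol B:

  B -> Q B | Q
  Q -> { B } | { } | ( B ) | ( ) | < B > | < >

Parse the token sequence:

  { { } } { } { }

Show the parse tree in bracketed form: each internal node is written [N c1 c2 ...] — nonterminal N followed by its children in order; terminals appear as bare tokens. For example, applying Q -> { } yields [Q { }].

[B [Q { [B [Q { }]] }] [B [Q { }] [B [Q { }]]]]

B
Q B
{ B } B
{ Q } B
{ { } } B
{ { } } Q B
{ { } } { } B
{ { } } { } Q
{ { } } { } { }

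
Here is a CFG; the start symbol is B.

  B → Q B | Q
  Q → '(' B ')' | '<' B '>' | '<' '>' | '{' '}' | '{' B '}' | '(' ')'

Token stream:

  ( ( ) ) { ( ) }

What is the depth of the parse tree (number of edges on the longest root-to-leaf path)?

5

[B [Q ( [B [Q ( )]] )] [B [Q { [B [Q ( )]] }]]]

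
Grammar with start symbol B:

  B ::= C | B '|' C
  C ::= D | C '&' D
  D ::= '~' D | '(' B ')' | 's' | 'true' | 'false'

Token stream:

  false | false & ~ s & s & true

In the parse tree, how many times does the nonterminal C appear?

[B [B [C [D false]]] | [C [C [C [C [D false]] & [D ~ [D s]]] & [D s]] & [D true]]]

5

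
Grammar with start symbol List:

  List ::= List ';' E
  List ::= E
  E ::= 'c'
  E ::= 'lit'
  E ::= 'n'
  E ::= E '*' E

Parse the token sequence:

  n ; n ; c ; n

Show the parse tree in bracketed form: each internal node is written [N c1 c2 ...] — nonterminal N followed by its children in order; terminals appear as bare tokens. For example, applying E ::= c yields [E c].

List
List ; E
List ; E ; E
List ; E ; E ; E
E ; E ; E ; E
n ; E ; E ; E
n ; n ; E ; E
n ; n ; c ; E
n ; n ; c ; n

[List [List [List [List [E n]] ; [E n]] ; [E c]] ; [E n]]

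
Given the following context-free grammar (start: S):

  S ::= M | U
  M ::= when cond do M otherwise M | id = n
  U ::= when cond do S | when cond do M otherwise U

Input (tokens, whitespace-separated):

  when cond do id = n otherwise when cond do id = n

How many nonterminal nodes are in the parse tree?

[S [U when cond do [M id = n] otherwise [U when cond do [S [M id = n]]]]]

6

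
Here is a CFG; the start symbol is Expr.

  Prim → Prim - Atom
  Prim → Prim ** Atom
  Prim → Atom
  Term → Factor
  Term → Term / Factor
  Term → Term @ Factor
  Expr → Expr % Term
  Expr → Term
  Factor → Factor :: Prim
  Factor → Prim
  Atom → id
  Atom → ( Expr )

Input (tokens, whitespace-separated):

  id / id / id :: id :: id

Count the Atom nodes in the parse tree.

[Expr [Term [Term [Term [Factor [Prim [Atom id]]]] / [Factor [Prim [Atom id]]]] / [Factor [Factor [Factor [Prim [Atom id]]] :: [Prim [Atom id]]] :: [Prim [Atom id]]]]]

5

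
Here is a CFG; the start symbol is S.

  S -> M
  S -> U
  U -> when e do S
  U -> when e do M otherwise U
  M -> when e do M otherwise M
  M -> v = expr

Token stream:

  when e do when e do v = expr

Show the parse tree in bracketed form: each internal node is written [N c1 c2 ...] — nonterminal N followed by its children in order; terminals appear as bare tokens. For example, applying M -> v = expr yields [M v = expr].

S
U
when e do S
when e do U
when e do when e do S
when e do when e do M
when e do when e do v = expr

[S [U when e do [S [U when e do [S [M v = expr]]]]]]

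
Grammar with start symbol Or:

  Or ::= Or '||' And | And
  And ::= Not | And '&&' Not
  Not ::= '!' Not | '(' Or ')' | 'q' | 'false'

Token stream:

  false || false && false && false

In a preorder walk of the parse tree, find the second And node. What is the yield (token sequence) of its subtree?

false && false && false

[Or [Or [And [Not false]]] || [And [And [And [Not false]] && [Not false]] && [Not false]]]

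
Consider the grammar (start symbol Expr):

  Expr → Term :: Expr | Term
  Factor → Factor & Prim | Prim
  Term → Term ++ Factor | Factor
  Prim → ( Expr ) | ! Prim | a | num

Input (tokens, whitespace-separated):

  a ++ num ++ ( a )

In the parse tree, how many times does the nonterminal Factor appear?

[Expr [Term [Term [Term [Factor [Prim a]]] ++ [Factor [Prim num]]] ++ [Factor [Prim ( [Expr [Term [Factor [Prim a]]]] )]]]]

4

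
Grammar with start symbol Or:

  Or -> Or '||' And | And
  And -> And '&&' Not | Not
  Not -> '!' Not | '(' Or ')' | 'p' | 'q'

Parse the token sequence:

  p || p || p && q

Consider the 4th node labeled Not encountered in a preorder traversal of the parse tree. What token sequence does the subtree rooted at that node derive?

[Or [Or [Or [And [Not p]]] || [And [Not p]]] || [And [And [Not p]] && [Not q]]]

q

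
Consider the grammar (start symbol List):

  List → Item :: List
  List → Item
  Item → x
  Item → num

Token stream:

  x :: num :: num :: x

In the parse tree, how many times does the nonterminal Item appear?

4

[List [Item x] :: [List [Item num] :: [List [Item num] :: [List [Item x]]]]]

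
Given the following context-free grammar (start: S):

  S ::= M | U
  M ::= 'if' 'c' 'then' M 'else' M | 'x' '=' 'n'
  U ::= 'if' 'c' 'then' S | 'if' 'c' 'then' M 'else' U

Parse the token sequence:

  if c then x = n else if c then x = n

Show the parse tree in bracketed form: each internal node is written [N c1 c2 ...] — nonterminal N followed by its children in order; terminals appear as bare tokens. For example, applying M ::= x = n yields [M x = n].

S
U
if c then M else U
if c then x = n else U
if c then x = n else if c then S
if c then x = n else if c then M
if c then x = n else if c then x = n

[S [U if c then [M x = n] else [U if c then [S [M x = n]]]]]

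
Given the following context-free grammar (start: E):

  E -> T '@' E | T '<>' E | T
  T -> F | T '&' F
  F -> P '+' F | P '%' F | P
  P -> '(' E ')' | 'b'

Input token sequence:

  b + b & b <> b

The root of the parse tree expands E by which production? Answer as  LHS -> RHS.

E -> T '<>' E

[E [T [T [F [P b] + [F [P b]]]] & [F [P b]]] <> [E [T [F [P b]]]]]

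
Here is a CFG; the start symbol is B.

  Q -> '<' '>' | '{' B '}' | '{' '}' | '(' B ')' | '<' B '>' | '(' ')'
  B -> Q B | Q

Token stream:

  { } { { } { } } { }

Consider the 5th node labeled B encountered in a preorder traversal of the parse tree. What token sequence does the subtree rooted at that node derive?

[B [Q { }] [B [Q { [B [Q { }] [B [Q { }]]] }] [B [Q { }]]]]

{ }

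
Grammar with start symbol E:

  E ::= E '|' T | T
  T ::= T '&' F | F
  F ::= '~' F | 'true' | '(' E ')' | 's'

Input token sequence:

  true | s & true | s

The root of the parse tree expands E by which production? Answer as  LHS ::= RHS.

[E [E [E [T [F true]]] | [T [T [F s]] & [F true]]] | [T [F s]]]

E ::= E '|' T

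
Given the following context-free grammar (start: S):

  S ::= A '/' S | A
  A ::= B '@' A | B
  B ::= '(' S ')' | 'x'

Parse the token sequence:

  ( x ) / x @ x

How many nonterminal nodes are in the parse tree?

[S [A [B ( [S [A [B x]]] )]] / [S [A [B x] @ [A [B x]]]]]

11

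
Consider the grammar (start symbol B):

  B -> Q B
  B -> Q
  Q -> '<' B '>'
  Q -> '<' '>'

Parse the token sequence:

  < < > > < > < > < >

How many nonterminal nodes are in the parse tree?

[B [Q < [B [Q < >]] >] [B [Q < >] [B [Q < >] [B [Q < >]]]]]

10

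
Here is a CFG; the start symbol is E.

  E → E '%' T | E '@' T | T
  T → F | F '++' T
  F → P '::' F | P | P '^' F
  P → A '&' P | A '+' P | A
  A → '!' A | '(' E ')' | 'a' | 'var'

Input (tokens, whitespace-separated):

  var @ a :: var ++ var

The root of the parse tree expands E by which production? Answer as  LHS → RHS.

[E [E [T [F [P [A var]]]]] @ [T [F [P [A a]] :: [F [P [A var]]]] ++ [T [F [P [A var]]]]]]

E → E '@' T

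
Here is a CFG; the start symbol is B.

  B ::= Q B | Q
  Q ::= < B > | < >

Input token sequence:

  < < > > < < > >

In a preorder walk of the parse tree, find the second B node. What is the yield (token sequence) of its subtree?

[B [Q < [B [Q < >]] >] [B [Q < [B [Q < >]] >]]]

< >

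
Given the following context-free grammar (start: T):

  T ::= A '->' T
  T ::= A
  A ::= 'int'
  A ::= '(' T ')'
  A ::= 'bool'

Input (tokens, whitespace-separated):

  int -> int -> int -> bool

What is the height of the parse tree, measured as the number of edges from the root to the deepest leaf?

[T [A int] -> [T [A int] -> [T [A int] -> [T [A bool]]]]]

5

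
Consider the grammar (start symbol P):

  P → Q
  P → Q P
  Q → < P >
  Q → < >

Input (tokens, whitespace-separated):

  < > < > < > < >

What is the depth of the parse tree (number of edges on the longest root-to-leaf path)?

[P [Q < >] [P [Q < >] [P [Q < >] [P [Q < >]]]]]

5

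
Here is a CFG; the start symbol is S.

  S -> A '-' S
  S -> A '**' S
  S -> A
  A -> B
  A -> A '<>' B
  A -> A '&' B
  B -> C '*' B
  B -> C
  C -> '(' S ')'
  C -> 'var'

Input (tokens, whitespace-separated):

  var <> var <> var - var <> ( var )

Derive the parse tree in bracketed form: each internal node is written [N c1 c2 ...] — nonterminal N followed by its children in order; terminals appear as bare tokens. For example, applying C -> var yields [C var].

[S [A [A [A [B [C var]]] <> [B [C var]]] <> [B [C var]]] - [S [A [A [B [C var]]] <> [B [C ( [S [A [B [C var]]]] )]]]]]

S
A - S
A <> B - S
A <> B <> B - S
B <> B <> B - S
C <> B <> B - S
var <> B <> B - S
var <> C <> B - S
var <> var <> B - S
var <> var <> C - S
var <> var <> var - S
var <> var <> var - A
var <> var <> var - A <> B
var <> var <> var - B <> B
var <> var <> var - C <> B
var <> var <> var - var <> B
var <> var <> var - var <> C
var <> var <> var - var <> ( S )
var <> var <> var - var <> ( A )
var <> var <> var - var <> ( B )
var <> var <> var - var <> ( C )
var <> var <> var - var <> ( var )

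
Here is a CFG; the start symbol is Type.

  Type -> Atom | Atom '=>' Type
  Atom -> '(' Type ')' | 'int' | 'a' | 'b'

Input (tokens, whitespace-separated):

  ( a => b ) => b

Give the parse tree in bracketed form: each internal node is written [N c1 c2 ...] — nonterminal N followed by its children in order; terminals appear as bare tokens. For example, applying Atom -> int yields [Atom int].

Type
Atom => Type
( Type ) => Type
( Atom => Type ) => Type
( a => Type ) => Type
( a => Atom ) => Type
( a => b ) => Type
( a => b ) => Atom
( a => b ) => b

[Type [Atom ( [Type [Atom a] => [Type [Atom b]]] )] => [Type [Atom b]]]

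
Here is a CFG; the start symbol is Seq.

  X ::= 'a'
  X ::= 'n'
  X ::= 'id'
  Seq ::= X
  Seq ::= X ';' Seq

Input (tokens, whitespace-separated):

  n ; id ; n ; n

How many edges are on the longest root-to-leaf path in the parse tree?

[Seq [X n] ; [Seq [X id] ; [Seq [X n] ; [Seq [X n]]]]]

5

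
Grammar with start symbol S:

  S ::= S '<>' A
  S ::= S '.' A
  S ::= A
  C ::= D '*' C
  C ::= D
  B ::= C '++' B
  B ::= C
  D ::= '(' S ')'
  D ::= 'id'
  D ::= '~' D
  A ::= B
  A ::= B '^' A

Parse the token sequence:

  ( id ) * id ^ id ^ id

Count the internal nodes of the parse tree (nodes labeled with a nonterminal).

[S [A [B [C [D ( [S [A [B [C [D id]]]]] )] * [C [D id]]]] ^ [A [B [C [D id]]] ^ [A [B [C [D id]]]]]]]

20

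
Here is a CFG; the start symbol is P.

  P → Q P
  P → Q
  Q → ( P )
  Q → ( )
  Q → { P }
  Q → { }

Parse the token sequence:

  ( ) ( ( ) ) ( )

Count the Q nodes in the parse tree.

[P [Q ( )] [P [Q ( [P [Q ( )]] )] [P [Q ( )]]]]

4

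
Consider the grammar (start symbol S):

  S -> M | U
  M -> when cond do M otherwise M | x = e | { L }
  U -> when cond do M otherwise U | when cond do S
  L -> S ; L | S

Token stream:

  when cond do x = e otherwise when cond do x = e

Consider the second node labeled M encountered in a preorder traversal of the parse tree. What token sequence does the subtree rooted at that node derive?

x = e

[S [U when cond do [M x = e] otherwise [U when cond do [S [M x = e]]]]]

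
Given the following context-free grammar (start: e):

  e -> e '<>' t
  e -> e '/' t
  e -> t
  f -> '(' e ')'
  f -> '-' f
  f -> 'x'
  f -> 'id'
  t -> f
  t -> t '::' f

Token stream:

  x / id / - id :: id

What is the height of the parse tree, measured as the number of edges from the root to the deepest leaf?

5

[e [e [e [t [f x]]] / [t [f id]]] / [t [t [f - [f id]]] :: [f id]]]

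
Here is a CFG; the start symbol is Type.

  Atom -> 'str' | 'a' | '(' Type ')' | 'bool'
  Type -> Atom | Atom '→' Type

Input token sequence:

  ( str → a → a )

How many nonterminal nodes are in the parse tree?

8

[Type [Atom ( [Type [Atom str] → [Type [Atom a] → [Type [Atom a]]]] )]]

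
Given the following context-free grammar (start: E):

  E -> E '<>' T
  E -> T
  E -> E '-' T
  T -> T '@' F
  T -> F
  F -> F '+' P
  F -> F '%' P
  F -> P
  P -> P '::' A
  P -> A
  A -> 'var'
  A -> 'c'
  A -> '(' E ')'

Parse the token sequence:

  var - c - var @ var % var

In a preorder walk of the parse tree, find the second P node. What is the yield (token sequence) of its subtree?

[E [E [E [T [F [P [A var]]]]] - [T [F [P [A c]]]]] - [T [T [F [P [A var]]]] @ [F [F [P [A var]]] % [P [A var]]]]]

c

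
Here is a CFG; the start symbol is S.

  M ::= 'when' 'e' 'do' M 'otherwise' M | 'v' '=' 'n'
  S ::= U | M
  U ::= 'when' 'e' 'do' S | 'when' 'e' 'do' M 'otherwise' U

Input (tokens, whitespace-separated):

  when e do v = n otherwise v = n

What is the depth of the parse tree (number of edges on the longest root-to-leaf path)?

[S [M when e do [M v = n] otherwise [M v = n]]]

3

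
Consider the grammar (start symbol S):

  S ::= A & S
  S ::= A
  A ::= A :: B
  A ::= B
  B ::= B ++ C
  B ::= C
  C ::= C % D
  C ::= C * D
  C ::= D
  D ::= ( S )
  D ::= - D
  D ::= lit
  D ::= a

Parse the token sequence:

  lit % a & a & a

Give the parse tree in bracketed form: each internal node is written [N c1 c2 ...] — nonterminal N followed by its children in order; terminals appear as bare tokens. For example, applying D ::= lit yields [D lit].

S
A & S
B & S
C & S
C % D & S
D % D & S
lit % D & S
lit % a & S
lit % a & A & S
lit % a & B & S
lit % a & C & S
lit % a & D & S
lit % a & a & S
lit % a & a & A
lit % a & a & B
lit % a & a & C
lit % a & a & D
lit % a & a & a

[S [A [B [C [C [D lit]] % [D a]]]] & [S [A [B [C [D a]]]] & [S [A [B [C [D a]]]]]]]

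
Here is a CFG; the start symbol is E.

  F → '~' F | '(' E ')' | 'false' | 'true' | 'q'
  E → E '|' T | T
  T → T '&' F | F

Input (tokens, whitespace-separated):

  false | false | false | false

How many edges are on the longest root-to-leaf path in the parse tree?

6

[E [E [E [E [T [F false]]] | [T [F false]]] | [T [F false]]] | [T [F false]]]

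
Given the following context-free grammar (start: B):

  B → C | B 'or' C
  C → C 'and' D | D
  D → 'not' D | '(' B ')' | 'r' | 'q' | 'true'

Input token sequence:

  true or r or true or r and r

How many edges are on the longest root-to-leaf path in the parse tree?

[B [B [B [B [C [D true]]] or [C [D r]]] or [C [D true]]] or [C [C [D r]] and [D r]]]

6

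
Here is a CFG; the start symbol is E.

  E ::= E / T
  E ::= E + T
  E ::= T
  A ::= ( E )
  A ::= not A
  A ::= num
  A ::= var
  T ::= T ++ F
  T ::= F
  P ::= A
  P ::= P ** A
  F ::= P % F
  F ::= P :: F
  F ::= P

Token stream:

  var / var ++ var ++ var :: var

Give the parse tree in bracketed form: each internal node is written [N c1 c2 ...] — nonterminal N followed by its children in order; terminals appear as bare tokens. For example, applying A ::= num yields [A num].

E
E / T
T / T
F / T
P / T
A / T
var / T
var / T ++ F
var / T ++ F ++ F
var / F ++ F ++ F
var / P ++ F ++ F
var / A ++ F ++ F
var / var ++ F ++ F
var / var ++ P ++ F
var / var ++ A ++ F
var / var ++ var ++ F
var / var ++ var ++ P :: F
var / var ++ var ++ A :: F
var / var ++ var ++ var :: F
var / var ++ var ++ var :: P
var / var ++ var ++ var :: A
var / var ++ var ++ var :: var

[E [E [T [F [P [A var]]]]] / [T [T [T [F [P [A var]]]] ++ [F [P [A var]]]] ++ [F [P [A var]] :: [F [P [A var]]]]]]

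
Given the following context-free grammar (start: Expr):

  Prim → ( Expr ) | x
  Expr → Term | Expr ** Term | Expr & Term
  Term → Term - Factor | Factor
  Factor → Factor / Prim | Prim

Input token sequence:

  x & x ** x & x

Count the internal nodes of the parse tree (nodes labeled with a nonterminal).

[Expr [Expr [Expr [Expr [Term [Factor [Prim x]]]] & [Term [Factor [Prim x]]]] ** [Term [Factor [Prim x]]]] & [Term [Factor [Prim x]]]]

16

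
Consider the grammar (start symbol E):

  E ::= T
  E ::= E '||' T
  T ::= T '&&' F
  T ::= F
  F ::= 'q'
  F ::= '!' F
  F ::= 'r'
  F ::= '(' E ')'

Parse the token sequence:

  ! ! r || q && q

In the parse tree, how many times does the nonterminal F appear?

[E [E [T [F ! [F ! [F r]]]]] || [T [T [F q]] && [F q]]]

5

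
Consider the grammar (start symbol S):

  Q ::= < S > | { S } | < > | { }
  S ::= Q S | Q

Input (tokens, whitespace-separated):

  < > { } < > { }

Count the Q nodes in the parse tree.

4

[S [Q < >] [S [Q { }] [S [Q < >] [S [Q { }]]]]]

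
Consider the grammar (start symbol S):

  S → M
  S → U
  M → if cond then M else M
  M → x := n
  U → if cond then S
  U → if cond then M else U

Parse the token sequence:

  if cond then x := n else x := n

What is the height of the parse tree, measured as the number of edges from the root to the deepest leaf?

3

[S [M if cond then [M x := n] else [M x := n]]]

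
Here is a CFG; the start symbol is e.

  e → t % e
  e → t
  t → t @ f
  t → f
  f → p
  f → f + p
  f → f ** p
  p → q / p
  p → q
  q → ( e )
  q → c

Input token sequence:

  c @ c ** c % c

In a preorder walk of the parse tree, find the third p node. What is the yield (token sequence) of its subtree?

[e [t [t [f [p [q c]]]] @ [f [f [p [q c]]] ** [p [q c]]]] % [e [t [f [p [q c]]]]]]

c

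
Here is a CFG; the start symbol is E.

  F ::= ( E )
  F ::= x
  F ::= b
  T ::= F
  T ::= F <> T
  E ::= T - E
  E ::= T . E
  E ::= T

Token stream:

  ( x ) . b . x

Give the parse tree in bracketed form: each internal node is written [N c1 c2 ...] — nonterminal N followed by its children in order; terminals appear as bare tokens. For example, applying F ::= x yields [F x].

[E [T [F ( [E [T [F x]]] )]] . [E [T [F b]] . [E [T [F x]]]]]

E
T . E
F . E
( E ) . E
( T ) . E
( F ) . E
( x ) . E
( x ) . T . E
( x ) . F . E
( x ) . b . E
( x ) . b . T
( x ) . b . F
( x ) . b . x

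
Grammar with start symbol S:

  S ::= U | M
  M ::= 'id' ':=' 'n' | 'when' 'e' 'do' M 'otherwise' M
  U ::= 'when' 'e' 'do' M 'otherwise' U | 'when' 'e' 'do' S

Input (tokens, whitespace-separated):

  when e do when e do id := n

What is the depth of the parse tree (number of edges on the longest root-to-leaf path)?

6

[S [U when e do [S [U when e do [S [M id := n]]]]]]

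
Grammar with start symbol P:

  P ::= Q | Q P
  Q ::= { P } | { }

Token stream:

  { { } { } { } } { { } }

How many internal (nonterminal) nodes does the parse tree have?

12

[P [Q { [P [Q { }] [P [Q { }] [P [Q { }]]]] }] [P [Q { [P [Q { }]] }]]]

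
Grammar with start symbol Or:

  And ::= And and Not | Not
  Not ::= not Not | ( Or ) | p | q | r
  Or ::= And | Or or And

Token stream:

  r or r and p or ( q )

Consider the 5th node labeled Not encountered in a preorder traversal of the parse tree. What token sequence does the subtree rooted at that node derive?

[Or [Or [Or [And [Not r]]] or [And [And [Not r]] and [Not p]]] or [And [Not ( [Or [And [Not q]]] )]]]

q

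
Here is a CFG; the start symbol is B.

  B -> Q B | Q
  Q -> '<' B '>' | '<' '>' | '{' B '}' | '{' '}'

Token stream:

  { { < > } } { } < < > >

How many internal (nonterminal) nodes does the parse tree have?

12

[B [Q { [B [Q { [B [Q < >]] }]] }] [B [Q { }] [B [Q < [B [Q < >]] >]]]]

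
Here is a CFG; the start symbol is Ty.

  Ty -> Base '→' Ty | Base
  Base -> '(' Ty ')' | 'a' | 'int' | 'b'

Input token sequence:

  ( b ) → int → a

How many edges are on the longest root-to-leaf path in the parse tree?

4

[Ty [Base ( [Ty [Base b]] )] → [Ty [Base int] → [Ty [Base a]]]]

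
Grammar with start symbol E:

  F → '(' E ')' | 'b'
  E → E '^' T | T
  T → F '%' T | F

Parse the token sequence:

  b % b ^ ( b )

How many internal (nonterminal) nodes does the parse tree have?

11

[E [E [T [F b] % [T [F b]]]] ^ [T [F ( [E [T [F b]]] )]]]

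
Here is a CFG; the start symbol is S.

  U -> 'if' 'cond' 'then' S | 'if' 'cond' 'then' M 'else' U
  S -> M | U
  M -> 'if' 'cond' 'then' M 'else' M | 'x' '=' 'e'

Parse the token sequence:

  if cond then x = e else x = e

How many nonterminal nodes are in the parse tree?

[S [M if cond then [M x = e] else [M x = e]]]

4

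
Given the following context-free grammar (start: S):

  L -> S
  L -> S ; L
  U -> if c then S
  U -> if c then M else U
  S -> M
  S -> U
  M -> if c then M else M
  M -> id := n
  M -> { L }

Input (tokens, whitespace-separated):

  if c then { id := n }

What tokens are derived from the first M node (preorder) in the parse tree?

{ id := n }

[S [U if c then [S [M { [L [S [M id := n]]] }]]]]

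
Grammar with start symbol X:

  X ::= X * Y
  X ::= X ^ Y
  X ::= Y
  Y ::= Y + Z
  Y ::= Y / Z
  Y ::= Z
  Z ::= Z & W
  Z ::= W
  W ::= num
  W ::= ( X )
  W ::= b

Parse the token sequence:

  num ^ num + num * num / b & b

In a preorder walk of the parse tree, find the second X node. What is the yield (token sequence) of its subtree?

[X [X [X [Y [Z [W num]]]] ^ [Y [Y [Z [W num]]] + [Z [W num]]]] * [Y [Y [Z [W num]]] / [Z [Z [W b]] & [W b]]]]

num ^ num + num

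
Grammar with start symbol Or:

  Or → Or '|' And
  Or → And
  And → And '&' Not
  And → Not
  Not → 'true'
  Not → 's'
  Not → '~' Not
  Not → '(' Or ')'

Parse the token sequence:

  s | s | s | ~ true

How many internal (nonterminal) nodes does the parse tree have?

13

[Or [Or [Or [Or [And [Not s]]] | [And [Not s]]] | [And [Not s]]] | [And [Not ~ [Not true]]]]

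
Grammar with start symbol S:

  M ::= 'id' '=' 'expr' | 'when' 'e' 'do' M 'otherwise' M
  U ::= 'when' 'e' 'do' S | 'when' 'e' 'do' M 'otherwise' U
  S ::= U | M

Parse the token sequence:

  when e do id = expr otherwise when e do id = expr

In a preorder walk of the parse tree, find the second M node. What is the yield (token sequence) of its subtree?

id = expr

[S [U when e do [M id = expr] otherwise [U when e do [S [M id = expr]]]]]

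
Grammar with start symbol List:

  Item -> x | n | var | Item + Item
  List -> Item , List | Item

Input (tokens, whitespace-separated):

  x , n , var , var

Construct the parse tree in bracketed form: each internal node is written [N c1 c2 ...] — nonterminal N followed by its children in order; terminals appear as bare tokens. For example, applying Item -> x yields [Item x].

[List [Item x] , [List [Item n] , [List [Item var] , [List [Item var]]]]]

List
Item , List
x , List
x , Item , List
x , n , List
x , n , Item , List
x , n , var , List
x , n , var , Item
x , n , var , var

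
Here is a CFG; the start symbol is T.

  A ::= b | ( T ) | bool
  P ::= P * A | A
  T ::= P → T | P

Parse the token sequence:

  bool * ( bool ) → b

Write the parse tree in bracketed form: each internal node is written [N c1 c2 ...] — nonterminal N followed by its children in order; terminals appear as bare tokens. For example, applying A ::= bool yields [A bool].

[T [P [P [A bool]] * [A ( [T [P [A bool]]] )]] → [T [P [A b]]]]

T
P → T
P * A → T
A * A → T
bool * A → T
bool * ( T ) → T
bool * ( P ) → T
bool * ( A ) → T
bool * ( bool ) → T
bool * ( bool ) → P
bool * ( bool ) → A
bool * ( bool ) → b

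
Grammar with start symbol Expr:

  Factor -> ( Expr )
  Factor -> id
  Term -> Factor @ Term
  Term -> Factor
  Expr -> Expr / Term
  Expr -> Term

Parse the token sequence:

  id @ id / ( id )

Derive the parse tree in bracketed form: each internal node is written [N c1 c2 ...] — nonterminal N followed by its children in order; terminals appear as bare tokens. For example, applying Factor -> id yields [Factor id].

Expr
Expr / Term
Term / Term
Factor @ Term / Term
id @ Term / Term
id @ Factor / Term
id @ id / Term
id @ id / Factor
id @ id / ( Expr )
id @ id / ( Term )
id @ id / ( Factor )
id @ id / ( id )

[Expr [Expr [Term [Factor id] @ [Term [Factor id]]]] / [Term [Factor ( [Expr [Term [Factor id]]] )]]]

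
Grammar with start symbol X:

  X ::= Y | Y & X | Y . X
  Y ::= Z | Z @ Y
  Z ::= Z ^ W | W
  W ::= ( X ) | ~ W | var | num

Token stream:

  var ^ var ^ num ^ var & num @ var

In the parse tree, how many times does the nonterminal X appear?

[X [Y [Z [Z [Z [Z [W var]] ^ [W var]] ^ [W num]] ^ [W var]]] & [X [Y [Z [W num]] @ [Y [Z [W var]]]]]]

2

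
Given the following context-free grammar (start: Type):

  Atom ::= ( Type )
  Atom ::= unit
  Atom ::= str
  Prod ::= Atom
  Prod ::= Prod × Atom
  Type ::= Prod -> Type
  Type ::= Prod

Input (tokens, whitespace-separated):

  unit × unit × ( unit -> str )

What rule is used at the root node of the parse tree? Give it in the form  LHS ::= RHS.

[Type [Prod [Prod [Prod [Atom unit]] × [Atom unit]] × [Atom ( [Type [Prod [Atom unit]] -> [Type [Prod [Atom str]]]] )]]]

Type ::= Prod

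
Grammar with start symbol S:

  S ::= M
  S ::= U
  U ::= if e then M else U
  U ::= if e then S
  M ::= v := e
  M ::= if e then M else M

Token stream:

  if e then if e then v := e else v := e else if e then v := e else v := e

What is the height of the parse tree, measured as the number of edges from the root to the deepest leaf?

[S [M if e then [M if e then [M v := e] else [M v := e]] else [M if e then [M v := e] else [M v := e]]]]

4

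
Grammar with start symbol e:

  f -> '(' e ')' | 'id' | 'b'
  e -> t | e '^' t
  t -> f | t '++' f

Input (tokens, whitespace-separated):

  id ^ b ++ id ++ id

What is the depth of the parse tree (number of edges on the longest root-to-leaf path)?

[e [e [t [f id]]] ^ [t [t [t [f b]] ++ [f id]] ++ [f id]]]

5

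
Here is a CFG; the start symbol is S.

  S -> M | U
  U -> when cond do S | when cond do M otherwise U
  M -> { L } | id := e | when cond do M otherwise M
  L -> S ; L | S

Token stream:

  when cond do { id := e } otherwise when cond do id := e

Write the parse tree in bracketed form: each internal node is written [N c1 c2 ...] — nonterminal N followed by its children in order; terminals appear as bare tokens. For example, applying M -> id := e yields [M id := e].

S
U
when cond do M otherwise U
when cond do { L } otherwise U
when cond do { S } otherwise U
when cond do { M } otherwise U
when cond do { id := e } otherwise U
when cond do { id := e } otherwise when cond do S
when cond do { id := e } otherwise when cond do M
when cond do { id := e } otherwise when cond do id := e

[S [U when cond do [M { [L [S [M id := e]]] }] otherwise [U when cond do [S [M id := e]]]]]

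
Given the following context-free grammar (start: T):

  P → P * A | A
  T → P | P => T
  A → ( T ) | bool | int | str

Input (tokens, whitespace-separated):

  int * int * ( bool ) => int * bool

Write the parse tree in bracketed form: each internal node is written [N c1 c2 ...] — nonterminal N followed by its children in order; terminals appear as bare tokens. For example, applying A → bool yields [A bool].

T
P => T
P * A => T
P * A * A => T
A * A * A => T
int * A * A => T
int * int * A => T
int * int * ( T ) => T
int * int * ( P ) => T
int * int * ( A ) => T
int * int * ( bool ) => T
int * int * ( bool ) => P
int * int * ( bool ) => P * A
int * int * ( bool ) => A * A
int * int * ( bool ) => int * A
int * int * ( bool ) => int * bool

[T [P [P [P [A int]] * [A int]] * [A ( [T [P [A bool]]] )]] => [T [P [P [A int]] * [A bool]]]]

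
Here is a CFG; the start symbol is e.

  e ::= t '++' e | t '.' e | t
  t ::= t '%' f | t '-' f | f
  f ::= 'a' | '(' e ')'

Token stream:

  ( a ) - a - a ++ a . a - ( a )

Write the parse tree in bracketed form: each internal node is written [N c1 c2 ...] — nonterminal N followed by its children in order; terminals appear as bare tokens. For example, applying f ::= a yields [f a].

e
t ++ e
t - f ++ e
t - f - f ++ e
f - f - f ++ e
( e ) - f - f ++ e
( t ) - f - f ++ e
( f ) - f - f ++ e
( a ) - f - f ++ e
( a ) - a - f ++ e
( a ) - a - a ++ e
( a ) - a - a ++ t . e
( a ) - a - a ++ f . e
( a ) - a - a ++ a . e
( a ) - a - a ++ a . t
( a ) - a - a ++ a . t - f
( a ) - a - a ++ a . f - f
( a ) - a - a ++ a . a - f
( a ) - a - a ++ a . a - ( e )
( a ) - a - a ++ a . a - ( t )
( a ) - a - a ++ a . a - ( f )
( a ) - a - a ++ a . a - ( a )

[e [t [t [t [f ( [e [t [f a]]] )]] - [f a]] - [f a]] ++ [e [t [f a]] . [e [t [t [f a]] - [f ( [e [t [f a]]] )]]]]]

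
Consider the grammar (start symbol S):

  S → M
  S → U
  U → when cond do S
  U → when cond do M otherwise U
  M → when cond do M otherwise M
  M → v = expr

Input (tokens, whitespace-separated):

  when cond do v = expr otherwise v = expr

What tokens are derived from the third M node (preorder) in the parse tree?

[S [M when cond do [M v = expr] otherwise [M v = expr]]]

v = expr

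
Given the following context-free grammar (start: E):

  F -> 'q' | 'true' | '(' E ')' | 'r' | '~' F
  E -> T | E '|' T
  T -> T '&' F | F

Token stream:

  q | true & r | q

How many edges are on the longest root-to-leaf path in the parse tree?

5

[E [E [E [T [F q]]] | [T [T [F true]] & [F r]]] | [T [F q]]]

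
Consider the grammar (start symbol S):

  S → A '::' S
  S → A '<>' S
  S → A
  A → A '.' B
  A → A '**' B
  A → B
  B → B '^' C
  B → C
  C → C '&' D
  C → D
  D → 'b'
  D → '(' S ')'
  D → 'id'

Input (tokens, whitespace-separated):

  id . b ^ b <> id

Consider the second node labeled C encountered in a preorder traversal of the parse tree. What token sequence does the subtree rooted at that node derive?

b

[S [A [A [B [C [D id]]]] . [B [B [C [D b]]] ^ [C [D b]]]] <> [S [A [B [C [D id]]]]]]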